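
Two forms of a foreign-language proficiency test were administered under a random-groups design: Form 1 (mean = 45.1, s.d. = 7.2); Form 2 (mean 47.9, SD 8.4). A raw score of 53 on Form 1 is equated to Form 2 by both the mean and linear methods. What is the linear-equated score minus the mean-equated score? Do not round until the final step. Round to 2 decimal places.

Mean-equated: 53 + (47.9 − 45.1) = 55.80
Linear-equated: (8.4/7.2)(53 − 45.1) + 47.9 = 57.117
Difference = 57.117 − 55.80 = 1.32

1.32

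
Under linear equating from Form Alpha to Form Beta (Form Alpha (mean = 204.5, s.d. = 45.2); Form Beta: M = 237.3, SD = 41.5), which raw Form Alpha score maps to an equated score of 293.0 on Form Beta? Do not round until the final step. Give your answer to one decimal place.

Invert y = (SD_Y/SD_X)(x − M_X) + M_Y:
x = (SD_X/SD_Y)(y − M_Y) + M_X = (45.2/41.5)(293.0 − 237.3) + 204.5
x = 1.089157 × 55.700 + 204.5 = 265.2

265.2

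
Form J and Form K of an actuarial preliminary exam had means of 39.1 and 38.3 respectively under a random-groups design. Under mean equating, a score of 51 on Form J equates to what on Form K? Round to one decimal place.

50.2

Mean equating: y = x + (M_Y − M_X) = 51 + (38.3 − 39.1) = 50.2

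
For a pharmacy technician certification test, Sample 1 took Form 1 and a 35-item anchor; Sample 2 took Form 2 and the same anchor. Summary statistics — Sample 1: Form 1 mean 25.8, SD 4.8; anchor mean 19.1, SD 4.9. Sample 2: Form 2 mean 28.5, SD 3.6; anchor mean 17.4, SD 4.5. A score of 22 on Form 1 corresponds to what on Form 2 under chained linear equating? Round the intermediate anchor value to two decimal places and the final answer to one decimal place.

26.8

Form 1 → anchor (Sample 1): v = (4.9/4.8)(22 − 25.8) + 19.1 = 15.22
anchor → Form 2 (Sample 2): y = (3.6/4.5)(15.22 − 17.4) + 28.5 = 26.8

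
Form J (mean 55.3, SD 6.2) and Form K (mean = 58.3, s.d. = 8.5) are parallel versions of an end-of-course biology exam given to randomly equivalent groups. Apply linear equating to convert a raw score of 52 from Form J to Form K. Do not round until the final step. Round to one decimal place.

Linear equating: y = (SD_Y/SD_X)(x − M_X) + M_Y
y = (8.5/6.2)(52 − 55.3) + 58.3
y = 1.370968 × -3.3 + 58.3 = -4.5242 + 58.3 = 53.8

53.8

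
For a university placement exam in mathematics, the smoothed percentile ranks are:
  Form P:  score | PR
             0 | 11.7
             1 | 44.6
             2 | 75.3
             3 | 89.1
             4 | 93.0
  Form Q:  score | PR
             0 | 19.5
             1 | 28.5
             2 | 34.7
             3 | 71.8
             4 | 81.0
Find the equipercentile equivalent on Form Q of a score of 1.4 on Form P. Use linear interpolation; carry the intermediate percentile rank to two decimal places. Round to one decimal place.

PR of 1.4 on Form P: 44.6 + (1.4 − 1)/(2 − 1) × (75.3 − 44.6) = 56.88
On Form Q, PR 56.88 falls between score 2 (PR 34.7) and 3 (PR 71.8).
Interpolate: 2 + (56.88 − 34.7)/(71.8 − 34.7) × (3 − 2) = 2.6

2.6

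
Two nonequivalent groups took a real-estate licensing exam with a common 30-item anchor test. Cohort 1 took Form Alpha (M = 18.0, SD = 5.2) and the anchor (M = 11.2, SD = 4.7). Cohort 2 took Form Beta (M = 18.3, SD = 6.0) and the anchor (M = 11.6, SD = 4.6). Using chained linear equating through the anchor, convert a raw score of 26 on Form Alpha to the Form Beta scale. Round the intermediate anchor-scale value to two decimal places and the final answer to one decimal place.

27.2

Form Alpha → anchor (Cohort 1): v = (4.7/5.2)(26 − 18.0) + 11.2 = 18.43
anchor → Form Beta (Cohort 2): y = (6.0/4.6)(18.43 − 11.6) + 18.3 = 27.2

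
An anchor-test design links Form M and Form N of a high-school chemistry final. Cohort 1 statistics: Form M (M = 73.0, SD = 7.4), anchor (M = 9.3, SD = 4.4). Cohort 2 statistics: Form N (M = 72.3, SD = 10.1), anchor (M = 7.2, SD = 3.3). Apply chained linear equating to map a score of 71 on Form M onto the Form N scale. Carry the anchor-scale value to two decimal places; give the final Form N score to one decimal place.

Form M → anchor (Cohort 1): v = (4.4/7.4)(71 − 73.0) + 9.3 = 8.11
anchor → Form N (Cohort 2): y = (10.1/3.3)(8.11 − 7.2) + 72.3 = 75.1

75.1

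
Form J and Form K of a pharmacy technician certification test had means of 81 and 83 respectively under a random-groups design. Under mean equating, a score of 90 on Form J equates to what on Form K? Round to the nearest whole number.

92

Mean equating: y = x + (M_Y − M_X) = 90 + (83 − 81) = 92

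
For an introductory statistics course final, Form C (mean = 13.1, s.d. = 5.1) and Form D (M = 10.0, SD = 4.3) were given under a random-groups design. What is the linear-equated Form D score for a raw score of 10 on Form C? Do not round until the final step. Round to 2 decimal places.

7.39

Linear equating: y = (SD_Y/SD_X)(x − M_X) + M_Y
y = (4.3/5.1)(10 − 13.1) + 10.0
y = 0.843137 × -3.1 + 10.0 = -2.6137 + 10.0 = 7.39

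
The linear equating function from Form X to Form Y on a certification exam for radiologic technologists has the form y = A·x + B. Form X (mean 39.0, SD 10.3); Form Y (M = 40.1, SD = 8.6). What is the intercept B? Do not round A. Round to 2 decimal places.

A = SD_Y / SD_X = 8.6 / 10.3 = 0.834951
B = M_Y − A·M_X = 40.1 − 0.834951 × 39.0 = 7.54

7.54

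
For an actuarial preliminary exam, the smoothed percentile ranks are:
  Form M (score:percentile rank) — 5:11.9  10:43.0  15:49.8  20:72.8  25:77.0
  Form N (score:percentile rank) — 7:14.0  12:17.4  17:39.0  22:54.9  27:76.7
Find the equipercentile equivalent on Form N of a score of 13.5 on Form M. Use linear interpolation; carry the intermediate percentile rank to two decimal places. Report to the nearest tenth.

PR of 13.5 on Form M: 43.0 + (13.5 − 10)/(15 − 10) × (49.8 − 43.0) = 47.76
On Form N, PR 47.76 falls between score 17 (PR 39.0) and 22 (PR 54.9).
Interpolate: 17 + (47.76 − 39.0)/(54.9 − 39.0) × (22 − 17) = 19.8

19.8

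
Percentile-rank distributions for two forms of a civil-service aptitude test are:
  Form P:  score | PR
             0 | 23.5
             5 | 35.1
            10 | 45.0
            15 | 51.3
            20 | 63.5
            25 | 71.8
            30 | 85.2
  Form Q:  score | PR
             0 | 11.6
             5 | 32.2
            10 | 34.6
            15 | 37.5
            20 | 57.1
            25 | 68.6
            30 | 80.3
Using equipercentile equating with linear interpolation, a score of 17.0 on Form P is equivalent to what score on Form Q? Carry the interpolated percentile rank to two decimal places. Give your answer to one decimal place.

PR of 17.0 on Form P: 51.3 + (17.0 − 15)/(20 − 15) × (63.5 − 51.3) = 56.18
On Form Q, PR 56.18 falls between score 15 (PR 37.5) and 20 (PR 57.1).
Interpolate: 15 + (56.18 − 37.5)/(57.1 − 37.5) × (20 − 15) = 19.8

19.8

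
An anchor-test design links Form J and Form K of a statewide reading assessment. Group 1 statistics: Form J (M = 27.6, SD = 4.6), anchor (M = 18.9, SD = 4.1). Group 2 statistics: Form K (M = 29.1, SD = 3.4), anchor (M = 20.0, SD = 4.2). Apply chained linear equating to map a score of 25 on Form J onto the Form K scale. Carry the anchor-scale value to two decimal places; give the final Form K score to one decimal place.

26.3

Form J → anchor (Group 1): v = (4.1/4.6)(25 − 27.6) + 18.9 = 16.58
anchor → Form K (Group 2): y = (3.4/4.2)(16.58 − 20.0) + 29.1 = 26.3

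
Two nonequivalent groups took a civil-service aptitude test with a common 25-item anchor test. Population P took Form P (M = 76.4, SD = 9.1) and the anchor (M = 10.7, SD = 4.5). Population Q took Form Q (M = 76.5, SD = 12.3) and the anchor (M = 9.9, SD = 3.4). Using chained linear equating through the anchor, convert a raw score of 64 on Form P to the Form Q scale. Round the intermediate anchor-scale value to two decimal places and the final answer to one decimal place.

57.2

Form P → anchor (Population P): v = (4.5/9.1)(64 − 76.4) + 10.7 = 4.57
anchor → Form Q (Population Q): y = (12.3/3.4)(4.57 − 9.9) + 76.5 = 57.2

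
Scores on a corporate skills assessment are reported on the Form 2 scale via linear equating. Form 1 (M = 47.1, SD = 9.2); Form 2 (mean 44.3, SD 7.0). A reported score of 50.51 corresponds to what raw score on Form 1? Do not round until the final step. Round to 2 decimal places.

Invert y = (SD_Y/SD_X)(x − M_X) + M_Y:
x = (SD_X/SD_Y)(y − M_Y) + M_X = (9.2/7.0)(50.51 − 44.3) + 47.1
x = 1.314286 × 6.210 + 47.1 = 55.26

55.26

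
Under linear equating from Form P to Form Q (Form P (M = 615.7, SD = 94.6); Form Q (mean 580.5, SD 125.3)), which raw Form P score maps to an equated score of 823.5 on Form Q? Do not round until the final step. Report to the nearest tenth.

799.2

Invert y = (SD_Y/SD_X)(x − M_X) + M_Y:
x = (SD_X/SD_Y)(y − M_Y) + M_X = (94.6/125.3)(823.5 − 580.5) + 615.7
x = 0.754988 × 243.000 + 615.7 = 799.2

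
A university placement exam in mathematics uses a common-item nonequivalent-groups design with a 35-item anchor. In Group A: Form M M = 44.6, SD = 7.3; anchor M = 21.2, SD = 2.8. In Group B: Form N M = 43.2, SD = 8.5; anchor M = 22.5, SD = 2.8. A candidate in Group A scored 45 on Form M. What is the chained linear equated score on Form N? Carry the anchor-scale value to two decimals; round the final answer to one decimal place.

Form M → anchor (Group A): v = (2.8/7.3)(45 − 44.6) + 21.2 = 21.35
anchor → Form N (Group B): y = (8.5/2.8)(21.35 − 22.5) + 43.2 = 39.7

39.7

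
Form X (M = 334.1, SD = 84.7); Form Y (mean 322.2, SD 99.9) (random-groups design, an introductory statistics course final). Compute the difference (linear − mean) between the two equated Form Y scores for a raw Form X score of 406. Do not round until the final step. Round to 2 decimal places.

Mean-equated: 406 + (322.2 − 334.1) = 394.10
Linear-equated: (99.9/84.7)(406 − 334.1) + 322.2 = 407.003
Difference = 407.003 − 394.10 = 12.90

12.90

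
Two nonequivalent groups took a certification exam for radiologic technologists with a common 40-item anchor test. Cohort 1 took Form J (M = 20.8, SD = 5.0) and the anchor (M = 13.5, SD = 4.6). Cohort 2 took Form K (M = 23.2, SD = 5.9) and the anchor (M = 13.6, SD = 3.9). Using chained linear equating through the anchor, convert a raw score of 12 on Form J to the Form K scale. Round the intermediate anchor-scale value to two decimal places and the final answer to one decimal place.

10.8

Form J → anchor (Cohort 1): v = (4.6/5.0)(12 − 20.8) + 13.5 = 5.40
anchor → Form K (Cohort 2): y = (5.9/3.9)(5.40 − 13.6) + 23.2 = 10.8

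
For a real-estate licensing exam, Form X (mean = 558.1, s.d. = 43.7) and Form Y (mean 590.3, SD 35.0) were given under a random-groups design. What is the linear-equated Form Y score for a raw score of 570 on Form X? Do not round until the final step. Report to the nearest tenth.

Linear equating: y = (SD_Y/SD_X)(x − M_X) + M_Y
y = (35.0/43.7)(570 − 558.1) + 590.3
y = 0.800915 × 11.9 + 590.3 = 9.5309 + 590.3 = 599.8

599.8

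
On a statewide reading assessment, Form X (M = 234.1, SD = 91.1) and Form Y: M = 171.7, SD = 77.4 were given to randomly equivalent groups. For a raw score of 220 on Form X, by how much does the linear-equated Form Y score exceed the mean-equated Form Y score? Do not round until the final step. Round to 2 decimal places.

2.12

Mean-equated: 220 + (171.7 − 234.1) = 157.60
Linear-equated: (77.4/91.1)(220 − 234.1) + 171.7 = 159.720
Difference = 159.720 − 157.60 = 2.12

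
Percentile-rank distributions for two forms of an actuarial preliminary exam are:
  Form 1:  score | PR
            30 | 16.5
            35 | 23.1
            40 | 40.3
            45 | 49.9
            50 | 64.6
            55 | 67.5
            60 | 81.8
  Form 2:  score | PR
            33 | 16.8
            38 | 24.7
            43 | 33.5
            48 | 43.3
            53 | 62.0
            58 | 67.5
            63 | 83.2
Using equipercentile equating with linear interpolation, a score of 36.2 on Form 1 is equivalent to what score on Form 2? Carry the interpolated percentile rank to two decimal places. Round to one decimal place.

PR of 36.2 on Form 1: 23.1 + (36.2 − 35)/(40 − 35) × (40.3 − 23.1) = 27.23
On Form 2, PR 27.23 falls between score 38 (PR 24.7) and 43 (PR 33.5).
Interpolate: 38 + (27.23 − 24.7)/(33.5 − 24.7) × (43 − 38) = 39.4

39.4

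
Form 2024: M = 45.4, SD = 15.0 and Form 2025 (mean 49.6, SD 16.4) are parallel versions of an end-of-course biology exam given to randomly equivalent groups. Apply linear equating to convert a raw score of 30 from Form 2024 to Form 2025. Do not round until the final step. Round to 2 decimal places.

32.76

Linear equating: y = (SD_Y/SD_X)(x − M_X) + M_Y
y = (16.4/15.0)(30 − 45.4) + 49.6
y = 1.093333 × -15.4 + 49.6 = -16.8373 + 49.6 = 32.76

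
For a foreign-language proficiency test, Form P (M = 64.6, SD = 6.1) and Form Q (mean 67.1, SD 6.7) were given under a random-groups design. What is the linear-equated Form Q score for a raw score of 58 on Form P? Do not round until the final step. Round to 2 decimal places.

59.85

Linear equating: y = (SD_Y/SD_X)(x − M_X) + M_Y
y = (6.7/6.1)(58 − 64.6) + 67.1
y = 1.098361 × -6.6 + 67.1 = -7.2492 + 67.1 = 59.85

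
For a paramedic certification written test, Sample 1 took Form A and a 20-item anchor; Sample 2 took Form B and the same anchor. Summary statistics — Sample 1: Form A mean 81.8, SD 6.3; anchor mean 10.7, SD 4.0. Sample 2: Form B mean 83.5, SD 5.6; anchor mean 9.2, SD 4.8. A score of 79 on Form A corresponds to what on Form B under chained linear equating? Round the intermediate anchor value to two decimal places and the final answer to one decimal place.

Form A → anchor (Sample 1): v = (4.0/6.3)(79 − 81.8) + 10.7 = 8.92
anchor → Form B (Sample 2): y = (5.6/4.8)(8.92 − 9.2) + 83.5 = 83.2

83.2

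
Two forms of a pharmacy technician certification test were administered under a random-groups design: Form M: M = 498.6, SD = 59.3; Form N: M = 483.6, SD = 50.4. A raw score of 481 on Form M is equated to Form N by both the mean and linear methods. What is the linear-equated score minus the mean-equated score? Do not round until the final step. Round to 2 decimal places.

Mean-equated: 481 + (483.6 − 498.6) = 466.00
Linear-equated: (50.4/59.3)(481 − 498.6) + 483.6 = 468.641
Difference = 468.641 − 466.00 = 2.64

2.64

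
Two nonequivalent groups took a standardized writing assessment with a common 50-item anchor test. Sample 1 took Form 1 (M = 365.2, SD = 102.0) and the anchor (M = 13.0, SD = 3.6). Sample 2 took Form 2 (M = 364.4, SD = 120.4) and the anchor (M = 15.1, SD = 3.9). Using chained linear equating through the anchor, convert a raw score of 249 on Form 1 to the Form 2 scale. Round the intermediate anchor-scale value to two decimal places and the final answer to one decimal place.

173.0

Form 1 → anchor (Sample 1): v = (3.6/102.0)(249 − 365.2) + 13.0 = 8.90
anchor → Form 2 (Sample 2): y = (120.4/3.9)(8.90 − 15.1) + 364.4 = 173.0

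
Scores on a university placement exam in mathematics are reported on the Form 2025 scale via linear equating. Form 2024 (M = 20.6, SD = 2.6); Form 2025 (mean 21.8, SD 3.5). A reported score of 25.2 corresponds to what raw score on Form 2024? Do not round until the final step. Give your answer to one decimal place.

Invert y = (SD_Y/SD_X)(x − M_X) + M_Y:
x = (SD_X/SD_Y)(y − M_Y) + M_X = (2.6/3.5)(25.2 − 21.8) + 20.6
x = 0.742857 × 3.400 + 20.6 = 23.1

23.1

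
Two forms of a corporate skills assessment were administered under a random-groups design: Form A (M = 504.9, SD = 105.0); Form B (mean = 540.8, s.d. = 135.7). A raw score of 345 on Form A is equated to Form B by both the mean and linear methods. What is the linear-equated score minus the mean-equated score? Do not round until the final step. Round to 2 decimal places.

Mean-equated: 345 + (540.8 − 504.9) = 380.90
Linear-equated: (135.7/105.0)(345 − 504.9) + 540.8 = 334.148
Difference = 334.148 − 380.90 = -46.75

-46.75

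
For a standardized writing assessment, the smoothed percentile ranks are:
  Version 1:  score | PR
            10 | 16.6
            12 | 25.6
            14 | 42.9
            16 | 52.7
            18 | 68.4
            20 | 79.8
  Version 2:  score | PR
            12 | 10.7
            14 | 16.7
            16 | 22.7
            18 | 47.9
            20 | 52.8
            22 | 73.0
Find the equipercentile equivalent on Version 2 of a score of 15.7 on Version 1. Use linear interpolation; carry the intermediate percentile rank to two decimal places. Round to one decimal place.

19.4

PR of 15.7 on Version 1: 42.9 + (15.7 − 14)/(16 − 14) × (52.7 − 42.9) = 51.23
On Version 2, PR 51.23 falls between score 18 (PR 47.9) and 20 (PR 52.8).
Interpolate: 18 + (51.23 − 47.9)/(52.8 − 47.9) × (20 − 18) = 19.4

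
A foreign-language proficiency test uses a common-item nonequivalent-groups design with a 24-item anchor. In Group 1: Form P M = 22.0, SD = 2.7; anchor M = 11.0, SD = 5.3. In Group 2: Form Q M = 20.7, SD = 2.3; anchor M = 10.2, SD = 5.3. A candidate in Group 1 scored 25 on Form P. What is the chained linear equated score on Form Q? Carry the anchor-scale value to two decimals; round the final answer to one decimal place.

Form P → anchor (Group 1): v = (5.3/2.7)(25 − 22.0) + 11.0 = 16.89
anchor → Form Q (Group 2): y = (2.3/5.3)(16.89 − 10.2) + 20.7 = 23.6

23.6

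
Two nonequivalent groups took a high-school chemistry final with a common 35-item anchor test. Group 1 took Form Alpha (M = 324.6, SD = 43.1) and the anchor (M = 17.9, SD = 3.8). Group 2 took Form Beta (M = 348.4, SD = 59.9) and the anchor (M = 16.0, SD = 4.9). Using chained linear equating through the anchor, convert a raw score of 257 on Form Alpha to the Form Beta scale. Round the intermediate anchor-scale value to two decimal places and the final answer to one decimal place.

298.8

Form Alpha → anchor (Group 1): v = (3.8/43.1)(257 − 324.6) + 17.9 = 11.94
anchor → Form Beta (Group 2): y = (59.9/4.9)(11.94 − 16.0) + 348.4 = 298.8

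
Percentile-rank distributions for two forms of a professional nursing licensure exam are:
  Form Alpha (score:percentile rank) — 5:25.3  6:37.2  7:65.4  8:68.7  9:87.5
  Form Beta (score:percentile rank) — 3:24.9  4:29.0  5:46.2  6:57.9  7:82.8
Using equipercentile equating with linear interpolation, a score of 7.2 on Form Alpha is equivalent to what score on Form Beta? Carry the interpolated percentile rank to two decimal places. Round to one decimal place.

PR of 7.2 on Form Alpha: 65.4 + (7.2 − 7)/(8 − 7) × (68.7 − 65.4) = 66.06
On Form Beta, PR 66.06 falls between score 6 (PR 57.9) and 7 (PR 82.8).
Interpolate: 6 + (66.06 − 57.9)/(82.8 − 57.9) × (7 − 6) = 6.3

6.3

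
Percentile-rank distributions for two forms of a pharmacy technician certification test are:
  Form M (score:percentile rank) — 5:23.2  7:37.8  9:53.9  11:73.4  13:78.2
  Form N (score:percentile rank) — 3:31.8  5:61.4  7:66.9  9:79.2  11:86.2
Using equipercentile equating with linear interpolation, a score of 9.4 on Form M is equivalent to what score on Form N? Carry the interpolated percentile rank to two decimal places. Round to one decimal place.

4.8

PR of 9.4 on Form M: 53.9 + (9.4 − 9)/(11 − 9) × (73.4 − 53.9) = 57.80
On Form N, PR 57.80 falls between score 3 (PR 31.8) and 5 (PR 61.4).
Interpolate: 3 + (57.80 − 31.8)/(61.4 − 31.8) × (5 − 3) = 4.8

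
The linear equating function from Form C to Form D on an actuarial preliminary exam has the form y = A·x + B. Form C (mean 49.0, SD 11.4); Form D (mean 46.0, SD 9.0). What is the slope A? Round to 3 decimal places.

A = SD_Y / SD_X = 9.0 / 11.4 = 0.789

0.789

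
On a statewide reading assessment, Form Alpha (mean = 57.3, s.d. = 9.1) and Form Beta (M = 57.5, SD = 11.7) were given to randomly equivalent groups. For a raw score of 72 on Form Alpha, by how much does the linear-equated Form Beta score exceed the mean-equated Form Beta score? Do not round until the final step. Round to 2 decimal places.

Mean-equated: 72 + (57.5 − 57.3) = 72.20
Linear-equated: (11.7/9.1)(72 − 57.3) + 57.5 = 76.400
Difference = 76.400 − 72.20 = 4.20

4.20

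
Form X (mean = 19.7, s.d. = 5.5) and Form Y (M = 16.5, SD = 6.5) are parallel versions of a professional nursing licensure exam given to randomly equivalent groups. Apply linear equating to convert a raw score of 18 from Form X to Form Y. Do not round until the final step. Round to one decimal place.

Linear equating: y = (SD_Y/SD_X)(x − M_X) + M_Y
y = (6.5/5.5)(18 − 19.7) + 16.5
y = 1.181818 × -1.7 + 16.5 = -2.0091 + 16.5 = 14.5

14.5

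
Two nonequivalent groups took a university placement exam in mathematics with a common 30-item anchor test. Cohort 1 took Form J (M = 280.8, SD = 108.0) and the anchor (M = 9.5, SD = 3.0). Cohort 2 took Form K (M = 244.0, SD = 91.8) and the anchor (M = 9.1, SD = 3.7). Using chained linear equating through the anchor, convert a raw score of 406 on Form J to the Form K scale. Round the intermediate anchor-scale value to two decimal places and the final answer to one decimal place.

340.3

Form J → anchor (Cohort 1): v = (3.0/108.0)(406 − 280.8) + 9.5 = 12.98
anchor → Form K (Cohort 2): y = (91.8/3.7)(12.98 − 9.1) + 244.0 = 340.3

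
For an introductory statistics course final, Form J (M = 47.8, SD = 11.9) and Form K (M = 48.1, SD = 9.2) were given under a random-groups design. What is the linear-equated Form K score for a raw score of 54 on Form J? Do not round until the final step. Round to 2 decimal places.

Linear equating: y = (SD_Y/SD_X)(x − M_X) + M_Y
y = (9.2/11.9)(54 − 47.8) + 48.1
y = 0.773109 × 6.2 + 48.1 = 4.7933 + 48.1 = 52.89

52.89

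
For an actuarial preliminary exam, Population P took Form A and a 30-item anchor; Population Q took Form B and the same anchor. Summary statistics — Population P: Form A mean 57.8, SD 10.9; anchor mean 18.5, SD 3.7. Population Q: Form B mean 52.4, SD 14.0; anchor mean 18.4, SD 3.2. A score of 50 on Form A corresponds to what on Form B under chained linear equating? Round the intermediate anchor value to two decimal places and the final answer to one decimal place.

Form A → anchor (Population P): v = (3.7/10.9)(50 − 57.8) + 18.5 = 15.85
anchor → Form B (Population Q): y = (14.0/3.2)(15.85 − 18.4) + 52.4 = 41.2

41.2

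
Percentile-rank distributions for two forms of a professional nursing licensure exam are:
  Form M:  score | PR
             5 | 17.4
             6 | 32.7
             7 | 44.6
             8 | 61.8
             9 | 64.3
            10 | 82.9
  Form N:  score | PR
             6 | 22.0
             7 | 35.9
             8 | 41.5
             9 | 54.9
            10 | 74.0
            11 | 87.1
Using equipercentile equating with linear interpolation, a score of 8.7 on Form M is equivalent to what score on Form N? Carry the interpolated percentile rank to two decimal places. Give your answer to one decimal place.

9.5

PR of 8.7 on Form M: 61.8 + (8.7 − 8)/(9 − 8) × (64.3 − 61.8) = 63.55
On Form N, PR 63.55 falls between score 9 (PR 54.9) and 10 (PR 74.0).
Interpolate: 9 + (63.55 − 54.9)/(74.0 − 54.9) × (10 − 9) = 9.5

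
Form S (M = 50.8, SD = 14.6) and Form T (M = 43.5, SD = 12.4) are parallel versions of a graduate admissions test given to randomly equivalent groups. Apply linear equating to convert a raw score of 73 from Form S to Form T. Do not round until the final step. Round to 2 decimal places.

62.35

Linear equating: y = (SD_Y/SD_X)(x − M_X) + M_Y
y = (12.4/14.6)(73 − 50.8) + 43.5
y = 0.849315 × 22.2 + 43.5 = 18.8548 + 43.5 = 62.35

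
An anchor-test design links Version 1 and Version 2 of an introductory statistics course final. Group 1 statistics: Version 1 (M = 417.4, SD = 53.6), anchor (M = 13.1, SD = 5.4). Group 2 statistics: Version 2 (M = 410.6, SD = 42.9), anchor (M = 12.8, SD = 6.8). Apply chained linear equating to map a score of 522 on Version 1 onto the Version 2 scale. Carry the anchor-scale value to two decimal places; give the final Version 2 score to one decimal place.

Version 1 → anchor (Group 1): v = (5.4/53.6)(522 − 417.4) + 13.1 = 23.64
anchor → Version 2 (Group 2): y = (42.9/6.8)(23.64 − 12.8) + 410.6 = 479.0

479.0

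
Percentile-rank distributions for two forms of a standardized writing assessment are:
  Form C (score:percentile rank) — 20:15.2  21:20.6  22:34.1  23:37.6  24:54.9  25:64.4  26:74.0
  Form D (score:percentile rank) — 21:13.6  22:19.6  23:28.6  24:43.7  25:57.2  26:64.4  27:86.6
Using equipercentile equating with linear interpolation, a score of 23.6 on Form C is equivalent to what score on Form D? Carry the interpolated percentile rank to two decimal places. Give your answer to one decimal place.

24.3

PR of 23.6 on Form C: 37.6 + (23.6 − 23)/(24 − 23) × (54.9 − 37.6) = 47.98
On Form D, PR 47.98 falls between score 24 (PR 43.7) and 25 (PR 57.2).
Interpolate: 24 + (47.98 − 43.7)/(57.2 − 43.7) × (25 − 24) = 24.3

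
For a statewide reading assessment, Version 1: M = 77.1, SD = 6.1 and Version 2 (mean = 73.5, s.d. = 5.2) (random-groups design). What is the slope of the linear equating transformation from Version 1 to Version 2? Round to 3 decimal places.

0.852

A = SD_Y / SD_X = 5.2 / 6.1 = 0.852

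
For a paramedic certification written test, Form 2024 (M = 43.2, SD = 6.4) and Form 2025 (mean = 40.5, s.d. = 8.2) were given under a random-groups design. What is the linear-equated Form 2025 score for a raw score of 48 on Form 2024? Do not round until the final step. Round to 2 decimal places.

Linear equating: y = (SD_Y/SD_X)(x − M_X) + M_Y
y = (8.2/6.4)(48 − 43.2) + 40.5
y = 1.281250 × 4.8 + 40.5 = 6.1500 + 40.5 = 46.65

46.65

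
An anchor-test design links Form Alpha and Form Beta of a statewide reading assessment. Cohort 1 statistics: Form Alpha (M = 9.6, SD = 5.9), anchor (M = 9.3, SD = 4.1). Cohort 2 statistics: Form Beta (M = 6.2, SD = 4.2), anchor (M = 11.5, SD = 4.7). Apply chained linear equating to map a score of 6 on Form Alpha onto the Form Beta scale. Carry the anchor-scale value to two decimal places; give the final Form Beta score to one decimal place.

2.0

Form Alpha → anchor (Cohort 1): v = (4.1/5.9)(6 − 9.6) + 9.3 = 6.80
anchor → Form Beta (Cohort 2): y = (4.2/4.7)(6.80 − 11.5) + 6.2 = 2.0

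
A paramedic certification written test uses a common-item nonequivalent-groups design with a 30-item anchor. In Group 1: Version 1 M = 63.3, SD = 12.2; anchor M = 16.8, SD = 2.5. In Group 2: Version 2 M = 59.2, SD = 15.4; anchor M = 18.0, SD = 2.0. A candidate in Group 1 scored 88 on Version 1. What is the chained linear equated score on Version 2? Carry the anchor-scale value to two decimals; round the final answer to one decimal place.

88.9

Version 1 → anchor (Group 1): v = (2.5/12.2)(88 − 63.3) + 16.8 = 21.86
anchor → Version 2 (Group 2): y = (15.4/2.0)(21.86 − 18.0) + 59.2 = 88.9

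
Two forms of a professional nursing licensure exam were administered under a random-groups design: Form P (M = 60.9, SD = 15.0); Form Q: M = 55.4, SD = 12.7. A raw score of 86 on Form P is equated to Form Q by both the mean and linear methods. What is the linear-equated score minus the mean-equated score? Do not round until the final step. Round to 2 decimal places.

Mean-equated: 86 + (55.4 − 60.9) = 80.50
Linear-equated: (12.7/15.0)(86 − 60.9) + 55.4 = 76.651
Difference = 76.651 − 80.50 = -3.85

-3.85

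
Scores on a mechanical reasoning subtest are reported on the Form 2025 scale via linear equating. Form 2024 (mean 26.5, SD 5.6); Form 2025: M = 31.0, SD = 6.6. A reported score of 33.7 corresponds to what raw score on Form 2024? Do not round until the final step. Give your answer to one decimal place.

Invert y = (SD_Y/SD_X)(x − M_X) + M_Y:
x = (SD_X/SD_Y)(y − M_Y) + M_X = (5.6/6.6)(33.7 − 31.0) + 26.5
x = 0.848485 × 2.700 + 26.5 = 28.8

28.8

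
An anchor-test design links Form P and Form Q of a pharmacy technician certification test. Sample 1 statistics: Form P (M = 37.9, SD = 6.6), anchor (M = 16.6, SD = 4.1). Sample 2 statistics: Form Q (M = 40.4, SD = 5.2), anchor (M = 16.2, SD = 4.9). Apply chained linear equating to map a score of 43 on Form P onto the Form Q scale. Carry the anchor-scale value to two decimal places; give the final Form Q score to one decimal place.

44.2

Form P → anchor (Sample 1): v = (4.1/6.6)(43 − 37.9) + 16.6 = 19.77
anchor → Form Q (Sample 2): y = (5.2/4.9)(19.77 − 16.2) + 40.4 = 44.2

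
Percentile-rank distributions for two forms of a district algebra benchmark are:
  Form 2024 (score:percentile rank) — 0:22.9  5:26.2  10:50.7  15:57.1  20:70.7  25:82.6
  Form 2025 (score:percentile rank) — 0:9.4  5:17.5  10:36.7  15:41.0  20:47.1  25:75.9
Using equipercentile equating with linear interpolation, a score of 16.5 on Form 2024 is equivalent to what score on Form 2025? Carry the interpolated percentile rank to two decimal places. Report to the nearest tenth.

PR of 16.5 on Form 2024: 57.1 + (16.5 − 15)/(20 − 15) × (70.7 − 57.1) = 61.18
On Form 2025, PR 61.18 falls between score 20 (PR 47.1) and 25 (PR 75.9).
Interpolate: 20 + (61.18 − 47.1)/(75.9 − 47.1) × (25 − 20) = 22.4

22.4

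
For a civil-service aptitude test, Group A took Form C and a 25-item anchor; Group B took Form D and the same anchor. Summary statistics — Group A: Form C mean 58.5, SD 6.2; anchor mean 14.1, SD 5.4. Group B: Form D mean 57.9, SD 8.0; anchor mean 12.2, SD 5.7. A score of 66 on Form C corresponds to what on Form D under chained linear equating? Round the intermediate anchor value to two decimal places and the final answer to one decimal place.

Form C → anchor (Group A): v = (5.4/6.2)(66 − 58.5) + 14.1 = 20.63
anchor → Form D (Group B): y = (8.0/5.7)(20.63 − 12.2) + 57.9 = 69.7

69.7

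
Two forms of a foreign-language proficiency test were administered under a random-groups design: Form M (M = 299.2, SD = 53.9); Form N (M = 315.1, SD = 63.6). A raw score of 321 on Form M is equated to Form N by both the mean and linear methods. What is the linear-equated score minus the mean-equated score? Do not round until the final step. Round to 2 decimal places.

Mean-equated: 321 + (315.1 − 299.2) = 336.90
Linear-equated: (63.6/53.9)(321 − 299.2) + 315.1 = 340.823
Difference = 340.823 − 336.90 = 3.92

3.92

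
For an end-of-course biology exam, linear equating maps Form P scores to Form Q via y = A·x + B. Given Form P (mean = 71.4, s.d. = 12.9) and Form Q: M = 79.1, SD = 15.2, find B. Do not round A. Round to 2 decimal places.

A = SD_Y / SD_X = 15.2 / 12.9 = 1.178295
B = M_Y − A·M_X = 79.1 − 1.178295 × 71.4 = -5.03

-5.03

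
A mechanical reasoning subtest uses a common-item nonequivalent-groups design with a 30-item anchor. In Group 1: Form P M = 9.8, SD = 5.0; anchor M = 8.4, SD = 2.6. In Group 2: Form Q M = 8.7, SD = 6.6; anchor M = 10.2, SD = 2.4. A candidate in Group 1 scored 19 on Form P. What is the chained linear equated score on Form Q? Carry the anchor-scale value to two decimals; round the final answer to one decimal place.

Form P → anchor (Group 1): v = (2.6/5.0)(19 − 9.8) + 8.4 = 13.18
anchor → Form Q (Group 2): y = (6.6/2.4)(13.18 − 10.2) + 8.7 = 16.9

16.9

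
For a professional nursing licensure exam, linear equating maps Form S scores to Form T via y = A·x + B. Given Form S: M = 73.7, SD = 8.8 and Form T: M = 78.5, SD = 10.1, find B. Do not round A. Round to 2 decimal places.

A = SD_Y / SD_X = 10.1 / 8.8 = 1.147727
B = M_Y − A·M_X = 78.5 − 1.147727 × 73.7 = -6.09

-6.09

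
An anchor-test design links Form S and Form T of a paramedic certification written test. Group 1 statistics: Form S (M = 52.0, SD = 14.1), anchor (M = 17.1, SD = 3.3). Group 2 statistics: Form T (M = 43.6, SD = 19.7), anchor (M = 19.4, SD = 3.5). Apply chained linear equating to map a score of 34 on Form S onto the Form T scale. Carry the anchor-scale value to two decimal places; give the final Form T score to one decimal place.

Form S → anchor (Group 1): v = (3.3/14.1)(34 − 52.0) + 17.1 = 12.89
anchor → Form T (Group 2): y = (19.7/3.5)(12.89 − 19.4) + 43.6 = 7.0

7.0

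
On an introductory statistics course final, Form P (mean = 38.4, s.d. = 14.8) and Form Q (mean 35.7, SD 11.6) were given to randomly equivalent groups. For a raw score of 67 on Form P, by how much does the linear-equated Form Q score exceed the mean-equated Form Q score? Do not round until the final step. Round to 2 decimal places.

-6.18

Mean-equated: 67 + (35.7 − 38.4) = 64.30
Linear-equated: (11.6/14.8)(67 − 38.4) + 35.7 = 58.116
Difference = 58.116 − 64.30 = -6.18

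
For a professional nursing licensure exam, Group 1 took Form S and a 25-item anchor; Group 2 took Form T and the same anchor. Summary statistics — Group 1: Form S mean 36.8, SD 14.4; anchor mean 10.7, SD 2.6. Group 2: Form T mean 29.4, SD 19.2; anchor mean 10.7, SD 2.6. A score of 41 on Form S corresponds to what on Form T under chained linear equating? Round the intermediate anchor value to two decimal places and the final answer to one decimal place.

Form S → anchor (Group 1): v = (2.6/14.4)(41 − 36.8) + 10.7 = 11.46
anchor → Form T (Group 2): y = (19.2/2.6)(11.46 − 10.7) + 29.4 = 35.0

35.0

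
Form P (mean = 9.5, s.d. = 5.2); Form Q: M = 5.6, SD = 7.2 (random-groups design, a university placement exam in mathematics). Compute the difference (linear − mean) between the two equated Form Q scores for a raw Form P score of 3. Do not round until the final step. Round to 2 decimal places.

-2.50

Mean-equated: 3 + (5.6 − 9.5) = -0.90
Linear-equated: (7.2/5.2)(3 − 9.5) + 5.6 = -3.400
Difference = -3.400 − -0.90 = -2.50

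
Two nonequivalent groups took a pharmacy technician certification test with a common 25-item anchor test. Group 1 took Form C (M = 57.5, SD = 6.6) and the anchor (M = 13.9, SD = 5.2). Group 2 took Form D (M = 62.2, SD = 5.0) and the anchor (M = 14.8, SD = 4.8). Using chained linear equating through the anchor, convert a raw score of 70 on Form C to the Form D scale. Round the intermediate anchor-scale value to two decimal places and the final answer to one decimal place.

71.5

Form C → anchor (Group 1): v = (5.2/6.6)(70 − 57.5) + 13.9 = 23.75
anchor → Form D (Group 2): y = (5.0/4.8)(23.75 − 14.8) + 62.2 = 71.5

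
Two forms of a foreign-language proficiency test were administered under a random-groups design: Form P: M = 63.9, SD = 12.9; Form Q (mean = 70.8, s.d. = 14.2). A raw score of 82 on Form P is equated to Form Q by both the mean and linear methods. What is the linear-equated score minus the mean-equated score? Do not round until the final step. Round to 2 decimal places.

Mean-equated: 82 + (70.8 − 63.9) = 88.90
Linear-equated: (14.2/12.9)(82 − 63.9) + 70.8 = 90.724
Difference = 90.724 − 88.90 = 1.82

1.82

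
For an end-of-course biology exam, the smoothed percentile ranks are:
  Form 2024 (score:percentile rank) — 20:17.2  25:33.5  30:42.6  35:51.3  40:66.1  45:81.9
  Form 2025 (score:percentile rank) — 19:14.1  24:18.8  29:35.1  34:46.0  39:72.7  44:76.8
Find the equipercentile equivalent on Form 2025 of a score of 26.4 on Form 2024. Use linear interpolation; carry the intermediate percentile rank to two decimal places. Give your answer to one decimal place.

29.4

PR of 26.4 on Form 2024: 33.5 + (26.4 − 25)/(30 − 25) × (42.6 − 33.5) = 36.05
On Form 2025, PR 36.05 falls between score 29 (PR 35.1) and 34 (PR 46.0).
Interpolate: 29 + (36.05 − 35.1)/(46.0 − 35.1) × (34 − 29) = 29.4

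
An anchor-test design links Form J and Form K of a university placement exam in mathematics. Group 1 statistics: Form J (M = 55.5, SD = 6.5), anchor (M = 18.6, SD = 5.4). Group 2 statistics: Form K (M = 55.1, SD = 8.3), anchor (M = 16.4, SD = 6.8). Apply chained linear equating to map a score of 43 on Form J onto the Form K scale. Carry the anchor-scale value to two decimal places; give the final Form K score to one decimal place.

45.1

Form J → anchor (Group 1): v = (5.4/6.5)(43 − 55.5) + 18.6 = 8.22
anchor → Form K (Group 2): y = (8.3/6.8)(8.22 − 16.4) + 55.1 = 45.1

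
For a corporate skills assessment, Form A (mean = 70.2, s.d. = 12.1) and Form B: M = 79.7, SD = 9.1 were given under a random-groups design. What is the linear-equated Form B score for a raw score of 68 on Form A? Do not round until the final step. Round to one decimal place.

Linear equating: y = (SD_Y/SD_X)(x − M_X) + M_Y
y = (9.1/12.1)(68 − 70.2) + 79.7
y = 0.752066 × -2.2 + 79.7 = -1.6545 + 79.7 = 78.0

78.0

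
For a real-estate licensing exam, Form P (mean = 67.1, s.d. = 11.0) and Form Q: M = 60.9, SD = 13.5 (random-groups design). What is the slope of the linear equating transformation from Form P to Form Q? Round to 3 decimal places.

A = SD_Y / SD_X = 13.5 / 11.0 = 1.227

1.227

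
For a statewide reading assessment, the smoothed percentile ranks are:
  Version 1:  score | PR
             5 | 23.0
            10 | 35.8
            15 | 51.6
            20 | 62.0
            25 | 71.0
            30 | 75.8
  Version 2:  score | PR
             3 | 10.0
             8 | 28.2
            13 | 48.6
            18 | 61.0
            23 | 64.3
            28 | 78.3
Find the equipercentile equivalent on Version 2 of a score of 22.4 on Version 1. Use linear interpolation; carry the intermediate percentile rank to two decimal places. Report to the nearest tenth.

23.7

PR of 22.4 on Version 1: 62.0 + (22.4 − 20)/(25 − 20) × (71.0 − 62.0) = 66.32
On Version 2, PR 66.32 falls between score 23 (PR 64.3) and 28 (PR 78.3).
Interpolate: 23 + (66.32 − 64.3)/(78.3 − 64.3) × (28 − 23) = 23.7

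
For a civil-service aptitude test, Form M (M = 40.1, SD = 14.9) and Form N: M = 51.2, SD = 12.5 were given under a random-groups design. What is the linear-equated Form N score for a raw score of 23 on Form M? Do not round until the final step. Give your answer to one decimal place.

Linear equating: y = (SD_Y/SD_X)(x − M_X) + M_Y
y = (12.5/14.9)(23 − 40.1) + 51.2
y = 0.838926 × -17.1 + 51.2 = -14.3456 + 51.2 = 36.9

36.9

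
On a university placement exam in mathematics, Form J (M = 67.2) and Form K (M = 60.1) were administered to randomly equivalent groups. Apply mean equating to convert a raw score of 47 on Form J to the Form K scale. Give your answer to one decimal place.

39.9

Mean equating: y = x + (M_Y − M_X) = 47 + (60.1 − 67.2) = 39.9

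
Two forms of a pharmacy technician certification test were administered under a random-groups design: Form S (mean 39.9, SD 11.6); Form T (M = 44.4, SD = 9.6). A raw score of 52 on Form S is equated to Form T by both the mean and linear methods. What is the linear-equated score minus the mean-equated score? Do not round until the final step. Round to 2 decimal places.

Mean-equated: 52 + (44.4 − 39.9) = 56.50
Linear-equated: (9.6/11.6)(52 − 39.9) + 44.4 = 54.414
Difference = 54.414 − 56.50 = -2.09

-2.09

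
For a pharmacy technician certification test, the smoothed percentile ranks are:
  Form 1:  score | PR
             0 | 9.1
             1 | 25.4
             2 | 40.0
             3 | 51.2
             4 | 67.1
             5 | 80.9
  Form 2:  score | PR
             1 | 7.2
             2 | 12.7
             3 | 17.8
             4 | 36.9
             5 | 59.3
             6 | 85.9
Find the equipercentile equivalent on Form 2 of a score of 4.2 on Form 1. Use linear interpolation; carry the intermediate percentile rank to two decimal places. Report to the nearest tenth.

PR of 4.2 on Form 1: 67.1 + (4.2 − 4)/(5 − 4) × (80.9 − 67.1) = 69.86
On Form 2, PR 69.86 falls between score 5 (PR 59.3) and 6 (PR 85.9).
Interpolate: 5 + (69.86 − 59.3)/(85.9 − 59.3) × (6 − 5) = 5.4

5.4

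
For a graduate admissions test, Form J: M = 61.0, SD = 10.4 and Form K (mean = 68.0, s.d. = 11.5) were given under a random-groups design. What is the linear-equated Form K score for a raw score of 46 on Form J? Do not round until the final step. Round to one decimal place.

Linear equating: y = (SD_Y/SD_X)(x − M_X) + M_Y
y = (11.5/10.4)(46 − 61.0) + 68.0
y = 1.105769 × -15.0 + 68.0 = -16.5865 + 68.0 = 51.4

51.4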